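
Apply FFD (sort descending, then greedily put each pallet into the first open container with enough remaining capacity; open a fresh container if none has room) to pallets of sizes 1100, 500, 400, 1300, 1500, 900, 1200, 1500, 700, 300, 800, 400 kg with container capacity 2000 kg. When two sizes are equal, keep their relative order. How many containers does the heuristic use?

6

Sorted descending: 1500, 1500, 1300, 1200, 1100, 900, 800, 700, 500, 400, 400, 300.
  1500 → container 1 (new)  [load 1500/2000]
  1500 → container 2 (new)  [load 1500/2000]
  1300 → container 3 (new)  [load 1300/2000]
  1200 → container 4 (new)  [load 1200/2000]
  1100 → container 5 (new)  [load 1100/2000]
  900 → container 5  [load 2000/2000]
  800 → container 4  [load 2000/2000]
  700 → container 3  [load 2000/2000]
  500 → container 1  [load 2000/2000]
  400 → container 2  [load 1900/2000]
  400 → container 6 (new)  [load 400/2000]
  300 → container 6  [load 700/2000]
6 containers opened.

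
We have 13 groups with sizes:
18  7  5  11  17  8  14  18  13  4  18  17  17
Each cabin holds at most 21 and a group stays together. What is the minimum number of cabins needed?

Total = 18 + 18 + 18 + 17 + 17 + 17 + 14 + 13 + 11 + 8 + 7 + 5 + 4 = 167.
Lower bound: ⌈167/21⌉ = 8 cabins.
Also, 9 groups each exceed 21/2, and no two of those can share a cabin, so at least 9 cabins are needed.
A packing using 9 cabins:
  cabin 1: 18 = 18
  cabin 2: 18 = 18
  cabin 3: 18 = 18
  cabin 4: 17 + 4 = 21
  cabin 5: 17 = 17
  cabin 6: 17 = 17
  cabin 7: 14 + 7 = 21
  cabin 8: 13 + 8 = 21
  cabin 9: 11 + 5 = 16
This matches the lower bound, so 9 is optimal.

9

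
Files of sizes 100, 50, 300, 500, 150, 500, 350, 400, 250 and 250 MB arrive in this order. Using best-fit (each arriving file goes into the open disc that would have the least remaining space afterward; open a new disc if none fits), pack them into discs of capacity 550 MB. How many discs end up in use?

  100 → disc 1 (new)  [load 100/550]
  50 → disc 1  [load 150/550]
  300 → disc 1  [load 450/550]
  500 → disc 2 (new)  [load 500/550]
  150 → disc 3 (new)  [load 150/550]
  500 → disc 4 (new)  [load 500/550]
  350 → disc 3  [load 500/550]
  400 → disc 5 (new)  [load 400/550]
  250 → disc 6 (new)  [load 250/550]
  250 → disc 6  [load 500/550]
6 discs opened.

6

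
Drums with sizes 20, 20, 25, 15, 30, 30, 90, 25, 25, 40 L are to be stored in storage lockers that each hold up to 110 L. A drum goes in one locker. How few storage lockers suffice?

3

Total = 90 + 40 + 30 + 30 + 25 + 25 + 25 + 20 + 20 + 15 = 320 L.
Lower bound: ⌈320/110⌉ = 3 storage lockers.
A packing using 3 storage lockers:
  locker 1: 90 + 20 = 110
  locker 2: 40 + 30 + 30 = 100
  locker 3: 25 + 25 + 25 + 20 + 15 = 110
This matches the lower bound, so 3 is optimal.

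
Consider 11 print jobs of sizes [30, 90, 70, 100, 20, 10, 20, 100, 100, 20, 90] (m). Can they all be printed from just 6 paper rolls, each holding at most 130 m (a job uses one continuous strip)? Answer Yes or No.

Yes

A valid assignment using 6 paper rolls:
  roll 1: 100 + 30 = 130
  roll 2: 100 + 20 + 10 = 130
  roll 3: 100 + 20 = 120
  roll 4: 90 + 20 = 110
  roll 5: 90 = 90
  roll 6: 70 = 70
Every load is within 130 m, so 6 paper rolls suffice.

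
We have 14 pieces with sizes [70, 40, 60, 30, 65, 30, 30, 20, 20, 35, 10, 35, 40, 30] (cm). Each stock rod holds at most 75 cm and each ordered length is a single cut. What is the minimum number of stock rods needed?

8

Total = 70 + 65 + 60 + 40 + 40 + 35 + 35 + 30 + 30 + 30 + 30 + 20 + 20 + 10 = 515 cm.
Lower bound: ⌈515/75⌉ = 7 stock rods.
A packing using 8 stock rods:
  stock rod 1: 70 = 70
  stock rod 2: 65 + 10 = 75
  stock rod 3: 60 = 60
  stock rod 4: 40 + 35 = 75
  stock rod 5: 40 + 35 = 75
  stock rod 6: 30 + 30 = 60
  stock rod 7: 30 + 30 = 60
  stock rod 8: 20 + 20 = 40
No arrangement into 7 stock rods stays within capacity, so 8 is optimal.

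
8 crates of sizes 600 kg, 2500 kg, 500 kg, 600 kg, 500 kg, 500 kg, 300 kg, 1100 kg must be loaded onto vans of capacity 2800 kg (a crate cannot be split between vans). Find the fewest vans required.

3

Total = 2500 + 1100 + 600 + 600 + 500 + 500 + 500 + 300 = 6600 kg.
Lower bound: ⌈6600/2800⌉ = 3 vans.
A packing using 3 vans:
  van 1: 2500 + 300 = 2800
  van 2: 1100 + 600 + 600 + 500 = 2800
  van 3: 500 + 500 = 1000
This matches the lower bound, so 3 is optimal.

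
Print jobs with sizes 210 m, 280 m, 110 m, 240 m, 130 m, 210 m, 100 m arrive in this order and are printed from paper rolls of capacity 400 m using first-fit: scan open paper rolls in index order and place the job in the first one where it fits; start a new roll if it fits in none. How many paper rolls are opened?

  210 → roll 1 (new)  [load 210/400]
  280 → roll 2 (new)  [load 280/400]
  110 → roll 1  [load 320/400]
  240 → roll 3 (new)  [load 240/400]
  130 → roll 3  [load 370/400]
  210 → roll 4 (new)  [load 210/400]
  100 → roll 2  [load 380/400]
4 paper rolls opened.

4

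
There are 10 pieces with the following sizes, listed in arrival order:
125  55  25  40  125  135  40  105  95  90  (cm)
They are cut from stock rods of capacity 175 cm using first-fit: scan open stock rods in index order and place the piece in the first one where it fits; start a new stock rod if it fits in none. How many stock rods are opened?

  125 → stock rod 1 (new)  [load 125/175]
  55 → stock rod 2 (new)  [load 55/175]
  25 → stock rod 1  [load 150/175]
  40 → stock rod 2  [load 95/175]
  125 → stock rod 3 (new)  [load 125/175]
  135 → stock rod 4 (new)  [load 135/175]
  40 → stock rod 2  [load 135/175]
  105 → stock rod 5 (new)  [load 105/175]
  95 → stock rod 6 (new)  [load 95/175]
  90 → stock rod 7 (new)  [load 90/175]
7 stock rods opened.

7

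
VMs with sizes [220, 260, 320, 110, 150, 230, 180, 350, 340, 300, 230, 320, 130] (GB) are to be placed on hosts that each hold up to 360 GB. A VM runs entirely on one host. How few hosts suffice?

10

Total = 350 + 340 + 320 + 320 + 300 + 260 + 230 + 230 + 220 + 180 + 150 + 130 + 110 = 3140 GB.
Lower bound: ⌈3140/360⌉ = 9 hosts.
A packing using 10 hosts:
  host 1: 350 = 350
  host 2: 340 = 340
  host 3: 320 = 320
  host 4: 320 = 320
  host 5: 300 = 300
  host 6: 260 = 260
  host 7: 230 + 130 = 360
  host 8: 230 + 110 = 340
  host 9: 220 = 220
  host 10: 180 + 150 = 330
No arrangement into 9 hosts stays within capacity, so 10 is optimal.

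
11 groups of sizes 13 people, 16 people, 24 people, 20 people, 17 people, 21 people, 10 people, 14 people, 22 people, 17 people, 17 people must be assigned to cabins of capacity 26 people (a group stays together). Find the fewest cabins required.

Total = 24 + 22 + 21 + 20 + 17 + 17 + 17 + 16 + 14 + 13 + 10 = 191 people.
Lower bound: ⌈191/26⌉ = 8 cabins.
Also, 9 groups each exceed 13 people, and no two of those can share a cabin, so at least 9 cabins are needed.
A packing using 10 cabins:
  cabin 1: 24 = 24
  cabin 2: 22 = 22
  cabin 3: 21 = 21
  cabin 4: 20 = 20
  cabin 5: 17 = 17
  cabin 6: 17 = 17
  cabin 7: 17 = 17
  cabin 8: 16 + 10 = 26
  cabin 9: 14 = 14
  cabin 10: 13 = 13
No arrangement into 9 cabins stays within capacity, so 10 is optimal.

10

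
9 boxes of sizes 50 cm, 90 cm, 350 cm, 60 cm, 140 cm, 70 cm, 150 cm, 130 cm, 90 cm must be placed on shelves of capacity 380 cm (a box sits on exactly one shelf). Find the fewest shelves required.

Total = 350 + 150 + 140 + 130 + 90 + 90 + 70 + 60 + 50 = 1130 cm.
Lower bound: ⌈1130/380⌉ = 3 shelves.
A packing using 4 shelves:
  shelf 1: 350 = 350
  shelf 2: 150 + 140 + 90 = 380
  shelf 3: 130 + 90 + 70 + 60 = 350
  shelf 4: 50 = 50
No arrangement into 3 shelves stays within capacity, so 4 is optimal.

4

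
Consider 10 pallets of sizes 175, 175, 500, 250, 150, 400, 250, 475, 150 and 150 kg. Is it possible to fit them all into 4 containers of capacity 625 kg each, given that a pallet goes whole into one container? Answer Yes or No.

Total = 2675 kg; ⌈2675/625⌉ = 5.
At least 5 containers are required, but only 4 are allowed.

No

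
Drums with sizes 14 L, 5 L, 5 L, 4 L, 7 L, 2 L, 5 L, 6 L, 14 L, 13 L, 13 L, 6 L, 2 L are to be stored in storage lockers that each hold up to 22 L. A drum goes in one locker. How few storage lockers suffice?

Total = 14 + 14 + 13 + 13 + 7 + 6 + 6 + 5 + 5 + 5 + 4 + 2 + 2 = 96 L.
Lower bound: ⌈96/22⌉ = 5 storage lockers.
A packing using 5 storage lockers:
  locker 1: 14 + 7 = 21
  locker 2: 14 + 6 + 2 = 22
  locker 3: 13 + 6 + 2 = 21
  locker 4: 13 + 5 + 4 = 22
  locker 5: 5 + 5 = 10
This matches the lower bound, so 5 is optimal.

5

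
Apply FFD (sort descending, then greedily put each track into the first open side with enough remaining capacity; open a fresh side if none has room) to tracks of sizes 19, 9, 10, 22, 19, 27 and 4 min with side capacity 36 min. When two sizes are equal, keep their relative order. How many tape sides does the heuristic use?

Sorted descending: 27, 22, 19, 19, 10, 9, 4.
  27 → side 1 (new)  [load 27/36]
  22 → side 2 (new)  [load 22/36]
  19 → side 3 (new)  [load 19/36]
  19 → side 4 (new)  [load 19/36]
  10 → side 2  [load 32/36]
  9 → side 1  [load 36/36]
  4 → side 2  [load 36/36]
4 tape sides opened.

4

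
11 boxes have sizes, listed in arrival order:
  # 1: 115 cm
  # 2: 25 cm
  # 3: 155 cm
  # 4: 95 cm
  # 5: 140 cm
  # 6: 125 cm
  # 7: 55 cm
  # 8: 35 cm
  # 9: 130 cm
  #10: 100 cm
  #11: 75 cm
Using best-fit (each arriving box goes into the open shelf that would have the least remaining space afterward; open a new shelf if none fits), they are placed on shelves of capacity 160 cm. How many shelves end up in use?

8

  115 → shelf 1 (new)  [load 115/160]
  25 → shelf 1  [load 140/160]
  155 → shelf 2 (new)  [load 155/160]
  95 → shelf 3 (new)  [load 95/160]
  140 → shelf 4 (new)  [load 140/160]
  125 → shelf 5 (new)  [load 125/160]
  55 → shelf 3  [load 150/160]
  35 → shelf 5  [load 160/160]
  130 → shelf 6 (new)  [load 130/160]
  100 → shelf 7 (new)  [load 100/160]
  75 → shelf 8 (new)  [load 75/160]
8 shelves opened.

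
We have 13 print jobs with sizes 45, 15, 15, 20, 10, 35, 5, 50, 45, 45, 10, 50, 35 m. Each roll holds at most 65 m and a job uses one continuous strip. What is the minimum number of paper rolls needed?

Total = 50 + 50 + 45 + 45 + 45 + 35 + 35 + 20 + 15 + 15 + 10 + 10 + 5 = 380 m.
Lower bound: ⌈380/65⌉ = 6 paper rolls.
Also, 7 print jobs each exceed 65/2 m, and no two of those can share a roll, so at least 7 paper rolls are needed.
A packing using 7 paper rolls:
  roll 1: 50 + 15 = 65
  roll 2: 50 + 15 = 65
  roll 3: 45 + 20 = 65
  roll 4: 45 + 10 + 10 = 65
  roll 5: 45 + 5 = 50
  roll 6: 35 = 35
  roll 7: 35 = 35
This matches the lower bound, so 7 is optimal.

7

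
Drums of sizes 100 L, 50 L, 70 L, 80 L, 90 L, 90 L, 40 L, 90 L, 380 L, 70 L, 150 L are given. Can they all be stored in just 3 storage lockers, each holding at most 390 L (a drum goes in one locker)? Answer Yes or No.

No

Total = 1210 L; ⌈1210/390⌉ = 4.
At least 4 storage lockers are required, but only 3 are allowed.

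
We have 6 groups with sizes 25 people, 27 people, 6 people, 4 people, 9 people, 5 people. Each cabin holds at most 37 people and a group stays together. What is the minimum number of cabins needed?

Total = 27 + 25 + 9 + 6 + 5 + 4 = 76 people.
Lower bound: ⌈76/37⌉ = 3 cabins.
A packing using 3 cabins:
  cabin 1: 27 + 9 = 36
  cabin 2: 25 + 6 + 5 = 36
  cabin 3: 4 = 4
This matches the lower bound, so 3 is optimal.

3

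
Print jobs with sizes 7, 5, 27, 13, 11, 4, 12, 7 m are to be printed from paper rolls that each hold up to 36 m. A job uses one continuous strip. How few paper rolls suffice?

3

Total = 27 + 13 + 12 + 11 + 7 + 7 + 5 + 4 = 86 m.
Lower bound: ⌈86/36⌉ = 3 paper rolls.
A packing using 3 paper rolls:
  roll 1: 27 + 7 = 34
  roll 2: 13 + 12 + 11 = 36
  roll 3: 7 + 5 + 4 = 16
This matches the lower bound, so 3 is optimal.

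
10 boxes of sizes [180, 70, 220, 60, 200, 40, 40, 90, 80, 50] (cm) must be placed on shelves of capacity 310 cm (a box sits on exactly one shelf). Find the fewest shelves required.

Total = 220 + 200 + 180 + 90 + 80 + 70 + 60 + 50 + 40 + 40 = 1030 cm.
Lower bound: ⌈1030/310⌉ = 4 shelves.
A packing using 4 shelves:
  shelf 1: 220 + 90 = 310
  shelf 2: 200 + 80 = 280
  shelf 3: 180 + 70 + 60 = 310
  shelf 4: 50 + 40 + 40 = 130
This matches the lower bound, so 4 is optimal.

4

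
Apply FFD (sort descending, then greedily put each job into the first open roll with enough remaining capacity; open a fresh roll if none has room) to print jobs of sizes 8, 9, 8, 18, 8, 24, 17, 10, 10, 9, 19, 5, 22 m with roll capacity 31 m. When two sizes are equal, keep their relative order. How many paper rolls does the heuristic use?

Sorted descending: 24, 22, 19, 18, 17, 10, 10, 9, 9, 8, 8, 8, 5.
  24 → roll 1 (new)  [load 24/31]
  22 → roll 2 (new)  [load 22/31]
  19 → roll 3 (new)  [load 19/31]
  18 → roll 4 (new)  [load 18/31]
  17 → roll 5 (new)  [load 17/31]
  10 → roll 3  [load 29/31]
  10 → roll 4  [load 28/31]
  9 → roll 2  [load 31/31]
  9 → roll 5  [load 26/31]
  8 → roll 6 (new)  [load 8/31]
  8 → roll 6  [load 16/31]
  8 → roll 6  [load 24/31]
  5 → roll 1  [load 29/31]
6 paper rolls opened.

6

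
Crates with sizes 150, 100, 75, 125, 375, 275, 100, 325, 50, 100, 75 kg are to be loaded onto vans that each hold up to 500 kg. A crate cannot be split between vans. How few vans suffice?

4

Total = 375 + 325 + 275 + 150 + 125 + 100 + 100 + 100 + 75 + 75 + 50 = 1750 kg.
Lower bound: ⌈1750/500⌉ = 4 vans.
A packing using 4 vans:
  van 1: 375 + 125 = 500
  van 2: 325 + 150 = 475
  van 3: 275 + 100 + 100 = 475
  van 4: 100 + 75 + 75 + 50 = 300
This matches the lower bound, so 4 is optimal.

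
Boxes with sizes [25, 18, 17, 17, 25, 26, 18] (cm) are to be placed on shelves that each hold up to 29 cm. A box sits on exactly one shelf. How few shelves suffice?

Total = 26 + 25 + 25 + 18 + 18 + 17 + 17 = 146 cm.
Lower bound: ⌈146/29⌉ = 6 shelves.
Also, 7 boxes each exceed 29/2 cm, and no two of those can share a shelf, so at least 7 shelves are needed.
A packing using 7 shelves:
  shelf 1: 26 = 26
  shelf 2: 25 = 25
  shelf 3: 25 = 25
  shelf 4: 18 = 18
  shelf 5: 18 = 18
  shelf 6: 17 = 17
  shelf 7: 17 = 17
This matches the lower bound, so 7 is optimal.

7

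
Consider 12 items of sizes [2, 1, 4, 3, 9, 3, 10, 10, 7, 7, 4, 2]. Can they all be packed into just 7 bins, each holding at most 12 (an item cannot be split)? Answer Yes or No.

A valid assignment using 6 bins:
  bin 1: 10 + 2 = 12
  bin 2: 10 + 2 = 12
  bin 3: 9 + 3 = 12
  bin 4: 7 + 4 + 1 = 12
  bin 5: 7 + 4 = 11
  bin 6: 3 = 3
That uses only 6 ≤ 7, so 7 bins are enough.

Yes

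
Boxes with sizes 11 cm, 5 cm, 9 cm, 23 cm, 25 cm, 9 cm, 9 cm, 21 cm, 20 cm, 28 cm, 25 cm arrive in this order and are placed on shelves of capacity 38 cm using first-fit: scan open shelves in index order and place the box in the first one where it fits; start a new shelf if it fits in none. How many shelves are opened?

  11 → shelf 1 (new)  [load 11/38]
  5 → shelf 1  [load 16/38]
  9 → shelf 1  [load 25/38]
  23 → shelf 2 (new)  [load 23/38]
  25 → shelf 3 (new)  [load 25/38]
  9 → shelf 1  [load 34/38]
  9 → shelf 2  [load 32/38]
  21 → shelf 4 (new)  [load 21/38]
  20 → shelf 5 (new)  [load 20/38]
  28 → shelf 6 (new)  [load 28/38]
  25 → shelf 7 (new)  [load 25/38]
7 shelves opened.

7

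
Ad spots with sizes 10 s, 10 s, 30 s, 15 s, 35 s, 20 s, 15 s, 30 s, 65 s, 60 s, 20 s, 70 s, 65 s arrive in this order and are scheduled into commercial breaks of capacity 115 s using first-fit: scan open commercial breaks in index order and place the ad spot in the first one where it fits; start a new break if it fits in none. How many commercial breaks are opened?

  10 → break 1 (new)  [load 10/115]
  10 → break 1  [load 20/115]
  30 → break 1  [load 50/115]
  15 → break 1  [load 65/115]
  35 → break 1  [load 100/115]
  20 → break 2 (new)  [load 20/115]
  15 → break 1  [load 115/115]
  30 → break 2  [load 50/115]
  65 → break 2  [load 115/115]
  60 → break 3 (new)  [load 60/115]
  20 → break 3  [load 80/115]
  70 → break 4 (new)  [load 70/115]
  65 → break 5 (new)  [load 65/115]
5 commercial breaks opened.

5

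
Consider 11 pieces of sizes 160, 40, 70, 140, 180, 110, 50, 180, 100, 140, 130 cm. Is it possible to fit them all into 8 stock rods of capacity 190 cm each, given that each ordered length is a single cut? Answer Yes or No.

A valid assignment using 8 stock rods:
  stock rod 1: 180 = 180
  stock rod 2: 180 = 180
  stock rod 3: 160 = 160
  stock rod 4: 140 + 50 = 190
  stock rod 5: 140 + 40 = 180
  stock rod 6: 130 = 130
  stock rod 7: 110 + 70 = 180
  stock rod 8: 100 = 100
Every load is within 190 cm, so 8 stock rods suffice.

Yes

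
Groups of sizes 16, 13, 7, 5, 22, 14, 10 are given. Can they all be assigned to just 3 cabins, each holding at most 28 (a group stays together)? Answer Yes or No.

No

Total = 87; ⌈87/28⌉ = 4.
At least 4 cabins are required, but only 3 are allowed.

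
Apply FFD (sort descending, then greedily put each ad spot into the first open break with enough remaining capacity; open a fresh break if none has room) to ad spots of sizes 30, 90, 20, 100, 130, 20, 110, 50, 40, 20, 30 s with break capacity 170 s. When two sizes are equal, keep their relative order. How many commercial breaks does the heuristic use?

4

Sorted descending: 130, 110, 100, 90, 50, 40, 30, 30, 20, 20, 20.
  130 → break 1 (new)  [load 130/170]
  110 → break 2 (new)  [load 110/170]
  100 → break 3 (new)  [load 100/170]
  90 → break 4 (new)  [load 90/170]
  50 → break 2  [load 160/170]
  40 → break 1  [load 170/170]
  30 → break 3  [load 130/170]
  30 → break 3  [load 160/170]
  20 → break 4  [load 110/170]
  20 → break 4  [load 130/170]
  20 → break 4  [load 150/170]
4 commercial breaks opened.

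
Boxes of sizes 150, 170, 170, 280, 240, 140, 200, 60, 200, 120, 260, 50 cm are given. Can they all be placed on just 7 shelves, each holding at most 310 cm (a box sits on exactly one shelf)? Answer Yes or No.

No

Total = 2040 cm; ⌈2040/310⌉ = 7.
The bound of 7 does not rule out 7, but exhaustive search shows no assignment into 7 shelves of capacity 310 cm exists — the minimum is 8.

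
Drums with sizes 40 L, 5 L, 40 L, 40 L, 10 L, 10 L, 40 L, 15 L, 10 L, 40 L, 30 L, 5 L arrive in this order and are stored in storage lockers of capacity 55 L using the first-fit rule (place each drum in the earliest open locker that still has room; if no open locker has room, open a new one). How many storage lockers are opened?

6

  40 → locker 1 (new)  [load 40/55]
  5 → locker 1  [load 45/55]
  40 → locker 2 (new)  [load 40/55]
  40 → locker 3 (new)  [load 40/55]
  10 → locker 1  [load 55/55]
  10 → locker 2  [load 50/55]
  40 → locker 4 (new)  [load 40/55]
  15 → locker 3  [load 55/55]
  10 → locker 4  [load 50/55]
  40 → locker 5 (new)  [load 40/55]
  30 → locker 6 (new)  [load 30/55]
  5 → locker 2  [load 55/55]
6 storage lockers opened.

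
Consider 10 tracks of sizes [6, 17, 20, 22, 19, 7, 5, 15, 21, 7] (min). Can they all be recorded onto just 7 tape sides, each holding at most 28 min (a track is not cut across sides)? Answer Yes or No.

A valid assignment using 6 tape sides:
  side 1: 22 + 6 = 28
  side 2: 21 + 7 = 28
  side 3: 20 + 7 = 27
  side 4: 19 + 5 = 24
  side 5: 17 = 17
  side 6: 15 = 15
That uses only 6 ≤ 7, so 7 tape sides are enough.

Yes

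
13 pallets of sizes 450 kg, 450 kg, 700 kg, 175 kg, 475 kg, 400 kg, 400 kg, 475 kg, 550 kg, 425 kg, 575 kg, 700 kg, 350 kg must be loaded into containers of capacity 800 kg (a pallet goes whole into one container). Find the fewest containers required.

Total = 700 + 700 + 575 + 550 + 475 + 475 + 450 + 450 + 425 + 400 + 400 + 350 + 175 = 6125 kg.
Lower bound: ⌈6125/800⌉ = 8 containers.
Also, 9 pallets each exceed 400 kg, and no two of those can share a container, so at least 9 containers are needed.
A packing using 10 containers:
  container 1: 700 = 700
  container 2: 700 = 700
  container 3: 575 + 175 = 750
  container 4: 550 = 550
  container 5: 475 = 475
  container 6: 475 = 475
  container 7: 450 + 350 = 800
  container 8: 450 = 450
  container 9: 425 = 425
  container 10: 400 + 400 = 800
No arrangement into 9 containers stays within capacity, so 10 is optimal.

10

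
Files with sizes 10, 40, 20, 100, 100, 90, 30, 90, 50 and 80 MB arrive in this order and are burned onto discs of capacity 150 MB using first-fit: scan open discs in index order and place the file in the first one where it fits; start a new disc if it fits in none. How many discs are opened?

6

  10 → disc 1 (new)  [load 10/150]
  40 → disc 1  [load 50/150]
  20 → disc 1  [load 70/150]
  100 → disc 2 (new)  [load 100/150]
  100 → disc 3 (new)  [load 100/150]
  90 → disc 4 (new)  [load 90/150]
  30 → disc 1  [load 100/150]
  90 → disc 5 (new)  [load 90/150]
  50 → disc 1  [load 150/150]
  80 → disc 6 (new)  [load 80/150]
6 discs opened.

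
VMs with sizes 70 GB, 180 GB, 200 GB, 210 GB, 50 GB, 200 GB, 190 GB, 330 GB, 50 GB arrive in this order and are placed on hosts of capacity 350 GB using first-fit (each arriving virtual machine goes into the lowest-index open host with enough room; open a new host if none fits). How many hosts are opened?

  70 → host 1 (new)  [load 70/350]
  180 → host 1  [load 250/350]
  200 → host 2 (new)  [load 200/350]
  210 → host 3 (new)  [load 210/350]
  50 → host 1  [load 300/350]
  200 → host 4 (new)  [load 200/350]
  190 → host 5 (new)  [load 190/350]
  330 → host 6 (new)  [load 330/350]
  50 → host 1  [load 350/350]
6 hosts opened.

6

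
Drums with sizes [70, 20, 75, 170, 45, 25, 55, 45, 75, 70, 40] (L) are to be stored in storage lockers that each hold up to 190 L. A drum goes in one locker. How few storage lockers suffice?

Total = 170 + 75 + 75 + 70 + 70 + 55 + 45 + 45 + 40 + 25 + 20 = 690 L.
Lower bound: ⌈690/190⌉ = 4 storage lockers.
A packing using 4 storage lockers:
  locker 1: 170 + 20 = 190
  locker 2: 75 + 75 + 40 = 190
  locker 3: 70 + 70 + 45 = 185
  locker 4: 55 + 45 + 25 = 125
This matches the lower bound, so 4 is optimal.

4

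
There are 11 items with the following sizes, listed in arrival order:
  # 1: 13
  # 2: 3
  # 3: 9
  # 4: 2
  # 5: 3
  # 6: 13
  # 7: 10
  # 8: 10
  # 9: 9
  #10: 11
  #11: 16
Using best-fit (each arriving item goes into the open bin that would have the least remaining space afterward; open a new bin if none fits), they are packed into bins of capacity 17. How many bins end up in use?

8

  13 → bin 1 (new)  [load 13/17]
  3 → bin 1  [load 16/17]
  9 → bin 2 (new)  [load 9/17]
  2 → bin 2  [load 11/17]
  3 → bin 2  [load 14/17]
  13 → bin 3 (new)  [load 13/17]
  10 → bin 4 (new)  [load 10/17]
  10 → bin 5 (new)  [load 10/17]
  9 → bin 6 (new)  [load 9/17]
  11 → bin 7 (new)  [load 11/17]
  16 → bin 8 (new)  [load 16/17]
8 bins opened.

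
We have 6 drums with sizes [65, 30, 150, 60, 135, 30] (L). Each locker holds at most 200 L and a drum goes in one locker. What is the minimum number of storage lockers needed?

Total = 150 + 135 + 65 + 60 + 30 + 30 = 470 L.
Lower bound: ⌈470/200⌉ = 3 storage lockers.
A packing using 3 storage lockers:
  locker 1: 150 + 30 = 180
  locker 2: 135 + 65 = 200
  locker 3: 60 + 30 = 90
This matches the lower bound, so 3 is optimal.

3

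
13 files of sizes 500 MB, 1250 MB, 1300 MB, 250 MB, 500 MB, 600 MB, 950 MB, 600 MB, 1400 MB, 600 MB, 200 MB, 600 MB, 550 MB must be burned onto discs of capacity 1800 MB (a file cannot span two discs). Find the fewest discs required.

6

Total = 1400 + 1300 + 1250 + 950 + 600 + 600 + 600 + 600 + 550 + 500 + 500 + 250 + 200 = 9300 MB.
Lower bound: ⌈9300/1800⌉ = 6 discs.
A packing using 6 discs:
  disc 1: 1400 + 250 = 1650
  disc 2: 1300 + 500 = 1800
  disc 3: 1250 + 550 = 1800
  disc 4: 950 + 600 + 200 = 1750
  disc 5: 600 + 600 + 600 = 1800
  disc 6: 500 = 500
This matches the lower bound, so 6 is optimal.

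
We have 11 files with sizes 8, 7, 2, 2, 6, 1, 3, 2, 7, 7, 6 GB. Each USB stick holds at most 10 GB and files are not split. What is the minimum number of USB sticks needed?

6

Total = 8 + 7 + 7 + 7 + 6 + 6 + 3 + 2 + 2 + 2 + 1 = 51 GB.
Lower bound: ⌈51/10⌉ = 6 USB sticks.
A packing using 6 USB sticks:
  USB stick 1: 8 + 2 = 10
  USB stick 2: 7 + 3 = 10
  USB stick 3: 7 + 2 + 1 = 10
  USB stick 4: 7 + 2 = 9
  USB stick 5: 6 = 6
  USB stick 6: 6 = 6
This matches the lower bound, so 6 is optimal.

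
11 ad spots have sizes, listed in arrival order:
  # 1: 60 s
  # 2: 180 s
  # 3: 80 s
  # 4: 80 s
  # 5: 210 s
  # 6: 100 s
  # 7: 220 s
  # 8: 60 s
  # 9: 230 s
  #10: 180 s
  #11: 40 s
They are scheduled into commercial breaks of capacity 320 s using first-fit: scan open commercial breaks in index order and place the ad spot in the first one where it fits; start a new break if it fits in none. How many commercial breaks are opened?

5

  60 → break 1 (new)  [load 60/320]
  180 → break 1  [load 240/320]
  80 → break 1  [load 320/320]
  80 → break 2 (new)  [load 80/320]
  210 → break 2  [load 290/320]
  100 → break 3 (new)  [load 100/320]
  220 → break 3  [load 320/320]
  60 → break 4 (new)  [load 60/320]
  230 → break 4  [load 290/320]
  180 → break 5 (new)  [load 180/320]
  40 → break 5  [load 220/320]
5 commercial breaks opened.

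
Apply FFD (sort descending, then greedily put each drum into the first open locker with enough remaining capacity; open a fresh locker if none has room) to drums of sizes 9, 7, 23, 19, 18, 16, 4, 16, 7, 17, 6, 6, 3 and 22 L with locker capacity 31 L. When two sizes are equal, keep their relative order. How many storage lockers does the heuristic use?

7

Sorted descending: 23, 22, 19, 18, 17, 16, 16, 9, 7, 7, 6, 6, 4, 3.
  23 → locker 1 (new)  [load 23/31]
  22 → locker 2 (new)  [load 22/31]
  19 → locker 3 (new)  [load 19/31]
  18 → locker 4 (new)  [load 18/31]
  17 → locker 5 (new)  [load 17/31]
  16 → locker 6 (new)  [load 16/31]
  16 → locker 7 (new)  [load 16/31]
  9 → locker 2  [load 31/31]
  7 → locker 1  [load 30/31]
  7 → locker 3  [load 26/31]
  6 → locker 4  [load 24/31]
  6 → locker 4  [load 30/31]
  4 → locker 3  [load 30/31]
  3 → locker 5  [load 20/31]
7 storage lockers opened.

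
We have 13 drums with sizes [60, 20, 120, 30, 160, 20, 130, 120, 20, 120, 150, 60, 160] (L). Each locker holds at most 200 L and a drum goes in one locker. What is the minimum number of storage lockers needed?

7

Total = 160 + 160 + 150 + 130 + 120 + 120 + 120 + 60 + 60 + 30 + 20 + 20 + 20 = 1170 L.
Lower bound: ⌈1170/200⌉ = 6 storage lockers.
Also, 7 drums each exceed 100 L, and no two of those can share a locker, so at least 7 storage lockers are needed.
A packing using 7 storage lockers:
  locker 1: 160 + 30 = 190
  locker 2: 160 + 20 + 20 = 200
  locker 3: 150 + 20 = 170
  locker 4: 130 + 60 = 190
  locker 5: 120 + 60 = 180
  locker 6: 120 = 120
  locker 7: 120 = 120
This matches the lower bound, so 7 is optimal.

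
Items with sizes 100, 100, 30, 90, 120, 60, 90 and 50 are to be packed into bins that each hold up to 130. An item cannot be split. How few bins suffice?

Total = 120 + 100 + 100 + 90 + 90 + 60 + 50 + 30 = 640.
Lower bound: ⌈640/130⌉ = 5 bins.
A packing using 6 bins:
  bin 1: 120 = 120
  bin 2: 100 + 30 = 130
  bin 3: 100 = 100
  bin 4: 90 = 90
  bin 5: 90 = 90
  bin 6: 60 + 50 = 110
No arrangement into 5 bins stays within capacity, so 6 is optimal.

6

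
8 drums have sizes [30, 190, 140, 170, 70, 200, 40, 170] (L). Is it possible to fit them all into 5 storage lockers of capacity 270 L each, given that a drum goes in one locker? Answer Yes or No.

Yes

A valid assignment using 5 storage lockers:
  locker 1: 200 + 70 = 270
  locker 2: 190 + 40 + 30 = 260
  locker 3: 170 = 170
  locker 4: 170 = 170
  locker 5: 140 = 140
Every load is within 270 L, so 5 storage lockers suffice.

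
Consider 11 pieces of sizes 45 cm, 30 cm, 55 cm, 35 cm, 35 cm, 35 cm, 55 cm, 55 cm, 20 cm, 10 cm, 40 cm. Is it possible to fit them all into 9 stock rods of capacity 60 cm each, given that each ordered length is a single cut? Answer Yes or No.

Yes

A valid assignment using 9 stock rods:
  stock rod 1: 55 = 55
  stock rod 2: 55 = 55
  stock rod 3: 55 = 55
  stock rod 4: 45 + 10 = 55
  stock rod 5: 40 + 20 = 60
  stock rod 6: 35 = 35
  stock rod 7: 35 = 35
  stock rod 8: 35 = 35
  stock rod 9: 30 = 30
Every load is within 60 cm, so 9 stock rods suffice.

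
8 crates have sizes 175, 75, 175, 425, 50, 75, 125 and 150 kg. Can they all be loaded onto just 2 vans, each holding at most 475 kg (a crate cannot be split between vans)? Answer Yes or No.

Total = 1250 kg; ⌈1250/475⌉ = 3.
At least 3 vans are required, but only 2 are allowed.

No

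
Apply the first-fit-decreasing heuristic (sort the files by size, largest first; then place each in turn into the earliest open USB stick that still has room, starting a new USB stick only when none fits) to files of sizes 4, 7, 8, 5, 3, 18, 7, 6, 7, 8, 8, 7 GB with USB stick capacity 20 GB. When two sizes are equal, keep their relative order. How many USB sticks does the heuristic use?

Sorted descending: 18, 8, 8, 8, 7, 7, 7, 7, 6, 5, 4, 3.
  18 → USB stick 1 (new)  [load 18/20]
  8 → USB stick 2 (new)  [load 8/20]
  8 → USB stick 2  [load 16/20]
  8 → USB stick 3 (new)  [load 8/20]
  7 → USB stick 3  [load 15/20]
  7 → USB stick 4 (new)  [load 7/20]
  7 → USB stick 4  [load 14/20]
  7 → USB stick 5 (new)  [load 7/20]
  6 → USB stick 4  [load 20/20]
  5 → USB stick 3  [load 20/20]
  4 → USB stick 2  [load 20/20]
  3 → USB stick 5  [load 10/20]
5 USB sticks opened.

5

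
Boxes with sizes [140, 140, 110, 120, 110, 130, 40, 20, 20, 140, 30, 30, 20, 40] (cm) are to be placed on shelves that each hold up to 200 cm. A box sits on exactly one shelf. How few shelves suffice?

7

Total = 140 + 140 + 140 + 130 + 120 + 110 + 110 + 40 + 40 + 30 + 30 + 20 + 20 + 20 = 1090 cm.
Lower bound: ⌈1090/200⌉ = 6 shelves.
Also, 7 boxes each exceed 100 cm, and no two of those can share a shelf, so at least 7 shelves are needed.
A packing using 7 shelves:
  shelf 1: 140 + 40 + 20 = 200
  shelf 2: 140 + 40 + 20 = 200
  shelf 3: 140 + 30 + 30 = 200
  shelf 4: 130 + 20 = 150
  shelf 5: 120 = 120
  shelf 6: 110 = 110
  shelf 7: 110 = 110
This matches the lower bound, so 7 is optimal.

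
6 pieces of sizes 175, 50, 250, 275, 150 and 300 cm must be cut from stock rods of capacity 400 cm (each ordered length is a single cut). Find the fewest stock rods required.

4

Total = 300 + 275 + 250 + 175 + 150 + 50 = 1200 cm.
Lower bound: ⌈1200/400⌉ = 3 stock rods.
A packing using 4 stock rods:
  stock rod 1: 300 + 50 = 350
  stock rod 2: 275 = 275
  stock rod 3: 250 + 150 = 400
  stock rod 4: 175 = 175
No arrangement into 3 stock rods stays within capacity, so 4 is optimal.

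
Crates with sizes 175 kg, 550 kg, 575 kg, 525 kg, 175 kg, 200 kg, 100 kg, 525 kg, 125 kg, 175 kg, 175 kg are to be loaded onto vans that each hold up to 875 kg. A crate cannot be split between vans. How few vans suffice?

4

Total = 575 + 550 + 525 + 525 + 200 + 175 + 175 + 175 + 175 + 125 + 100 = 3300 kg.
Lower bound: ⌈3300/875⌉ = 4 vans.
A packing using 4 vans:
  van 1: 575 + 200 + 100 = 875
  van 2: 550 + 175 + 125 = 850
  van 3: 525 + 175 + 175 = 875
  van 4: 525 + 175 = 700
This matches the lower bound, so 4 is optimal.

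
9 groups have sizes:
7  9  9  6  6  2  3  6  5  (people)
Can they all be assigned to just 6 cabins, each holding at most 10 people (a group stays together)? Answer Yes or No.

Total = 53 people; ⌈53/10⌉ = 6.
The bound of 6 does not rule out 6, but exhaustive search shows no assignment into 6 cabins of capacity 10 people exists — the minimum is 7.

No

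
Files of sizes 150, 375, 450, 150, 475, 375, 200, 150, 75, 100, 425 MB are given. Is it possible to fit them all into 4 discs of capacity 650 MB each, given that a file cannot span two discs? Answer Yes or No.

No

Total = 2925 MB; ⌈2925/650⌉ = 5.
At least 5 discs are required, but only 4 are allowed.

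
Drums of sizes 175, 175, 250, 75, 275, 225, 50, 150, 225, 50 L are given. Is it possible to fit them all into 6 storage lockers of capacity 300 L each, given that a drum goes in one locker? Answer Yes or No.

Total = 1650 L; ⌈1650/300⌉ = 6.
The bound of 6 does not rule out 6, but exhaustive search shows no assignment into 6 storage lockers of capacity 300 L exists — the minimum is 7.

No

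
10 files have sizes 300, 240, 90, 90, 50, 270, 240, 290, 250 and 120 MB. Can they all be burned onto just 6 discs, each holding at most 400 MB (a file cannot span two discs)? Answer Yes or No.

Yes

A valid assignment using 6 discs:
  disc 1: 300 + 90 = 390
  disc 2: 290 + 90 = 380
  disc 3: 270 + 120 = 390
  disc 4: 250 + 50 = 300
  disc 5: 240 = 240
  disc 6: 240 = 240
Every load is within 400 MB, so 6 discs suffice.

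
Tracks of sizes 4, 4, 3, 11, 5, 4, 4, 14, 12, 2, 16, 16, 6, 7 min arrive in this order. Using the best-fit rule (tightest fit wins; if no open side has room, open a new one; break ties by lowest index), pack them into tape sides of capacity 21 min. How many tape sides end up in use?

6

  4 → side 1 (new)  [load 4/21]
  4 → side 1  [load 8/21]
  3 → side 1  [load 11/21]
  11 → side 2 (new)  [load 11/21]
  5 → side 1  [load 16/21]
  4 → side 1  [load 20/21]
  4 → side 2  [load 15/21]
  14 → side 3 (new)  [load 14/21]
  12 → side 4 (new)  [load 12/21]
  2 → side 2  [load 17/21]
  16 → side 5 (new)  [load 16/21]
  16 → side 6 (new)  [load 16/21]
  6 → side 3  [load 20/21]
  7 → side 4  [load 19/21]
6 tape sides opened.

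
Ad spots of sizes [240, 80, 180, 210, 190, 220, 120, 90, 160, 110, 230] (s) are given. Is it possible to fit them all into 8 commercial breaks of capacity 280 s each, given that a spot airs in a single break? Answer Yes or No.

Yes

A valid assignment using 8 commercial breaks:
  break 1: 240 = 240
  break 2: 230 = 230
  break 3: 220 = 220
  break 4: 210 = 210
  break 5: 190 + 90 = 280
  break 6: 180 + 80 = 260
  break 7: 160 + 120 = 280
  break 8: 110 = 110
Every load is within 280 s, so 8 commercial breaks suffice.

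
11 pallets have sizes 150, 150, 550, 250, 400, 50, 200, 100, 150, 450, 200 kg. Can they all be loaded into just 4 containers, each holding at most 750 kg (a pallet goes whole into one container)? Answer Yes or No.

Yes

A valid assignment using 4 containers:
  container 1: 550 + 200 = 750
  container 2: 450 + 250 + 50 = 750
  container 3: 400 + 200 + 150 = 750
  container 4: 150 + 150 + 100 = 400
Every load is within 750 kg, so 4 containers suffice.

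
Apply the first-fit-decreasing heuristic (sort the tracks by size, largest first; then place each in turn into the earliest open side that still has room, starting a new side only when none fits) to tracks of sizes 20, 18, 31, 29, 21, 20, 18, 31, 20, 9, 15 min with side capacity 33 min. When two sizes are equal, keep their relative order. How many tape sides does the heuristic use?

Sorted descending: 31, 31, 29, 21, 20, 20, 20, 18, 18, 15, 9.
  31 → side 1 (new)  [load 31/33]
  31 → side 2 (new)  [load 31/33]
  29 → side 3 (new)  [load 29/33]
  21 → side 4 (new)  [load 21/33]
  20 → side 5 (new)  [load 20/33]
  20 → side 6 (new)  [load 20/33]
  20 → side 7 (new)  [load 20/33]
  18 → side 8 (new)  [load 18/33]
  18 → side 9 (new)  [load 18/33]
  15 → side 8  [load 33/33]
  9 → side 4  [load 30/33]
9 tape sides opened.

9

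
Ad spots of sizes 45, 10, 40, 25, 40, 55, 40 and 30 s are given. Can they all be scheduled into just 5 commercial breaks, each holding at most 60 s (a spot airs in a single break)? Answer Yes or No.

Total = 285 s; ⌈285/60⌉ = 5.
The bound of 5 does not rule out 5, but exhaustive search shows no assignment into 5 commercial breaks of capacity 60 s exists — the minimum is 6.

No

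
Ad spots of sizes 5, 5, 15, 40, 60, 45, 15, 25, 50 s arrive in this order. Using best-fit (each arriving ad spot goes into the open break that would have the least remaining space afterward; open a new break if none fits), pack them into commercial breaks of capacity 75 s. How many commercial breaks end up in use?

4

  5 → break 1 (new)  [load 5/75]
  5 → break 1  [load 10/75]
  15 → break 1  [load 25/75]
  40 → break 1  [load 65/75]
  60 → break 2 (new)  [load 60/75]
  45 → break 3 (new)  [load 45/75]
  15 → break 2  [load 75/75]
  25 → break 3  [load 70/75]
  50 → break 4 (new)  [load 50/75]
4 commercial breaks opened.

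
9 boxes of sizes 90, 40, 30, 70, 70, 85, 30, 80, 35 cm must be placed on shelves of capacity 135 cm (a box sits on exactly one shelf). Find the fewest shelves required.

5

Total = 90 + 85 + 80 + 70 + 70 + 40 + 35 + 30 + 30 = 530 cm.
Lower bound: ⌈530/135⌉ = 4 shelves.
Also, 5 boxes each exceed 135/2 cm, and no two of those can share a shelf, so at least 5 shelves are needed.
A packing using 5 shelves:
  shelf 1: 90 + 40 = 130
  shelf 2: 85 + 35 = 120
  shelf 3: 80 + 30 = 110
  shelf 4: 70 + 30 = 100
  shelf 5: 70 = 70
This matches the lower bound, so 5 is optimal.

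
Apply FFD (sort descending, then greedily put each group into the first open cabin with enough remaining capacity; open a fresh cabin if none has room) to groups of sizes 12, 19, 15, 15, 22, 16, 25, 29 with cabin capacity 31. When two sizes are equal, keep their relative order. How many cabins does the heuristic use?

Sorted descending: 29, 25, 22, 19, 16, 15, 15, 12.
  29 → cabin 1 (new)  [load 29/31]
  25 → cabin 2 (new)  [load 25/31]
  22 → cabin 3 (new)  [load 22/31]
  19 → cabin 4 (new)  [load 19/31]
  16 → cabin 5 (new)  [load 16/31]
  15 → cabin 5  [load 31/31]
  15 → cabin 6 (new)  [load 15/31]
  12 → cabin 4  [load 31/31]
6 cabins opened.

6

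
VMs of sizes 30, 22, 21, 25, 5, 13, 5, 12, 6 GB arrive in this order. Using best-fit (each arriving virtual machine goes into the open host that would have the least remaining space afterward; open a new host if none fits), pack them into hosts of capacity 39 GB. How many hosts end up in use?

  30 → host 1 (new)  [load 30/39]
  22 → host 2 (new)  [load 22/39]
  21 → host 3 (new)  [load 21/39]
  25 → host 4 (new)  [load 25/39]
  5 → host 1  [load 35/39]
  13 → host 4  [load 38/39]
  5 → host 2  [load 27/39]
  12 → host 2  [load 39/39]
  6 → host 3  [load 27/39]
4 hosts opened.

4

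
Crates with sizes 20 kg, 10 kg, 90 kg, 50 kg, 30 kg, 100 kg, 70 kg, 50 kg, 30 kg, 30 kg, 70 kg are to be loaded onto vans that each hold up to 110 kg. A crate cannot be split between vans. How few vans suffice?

6

Total = 100 + 90 + 70 + 70 + 50 + 50 + 30 + 30 + 30 + 20 + 10 = 550 kg.
Lower bound: ⌈550/110⌉ = 5 vans.
A packing using 6 vans:
  van 1: 100 + 10 = 110
  van 2: 90 + 20 = 110
  van 3: 70 + 30 = 100
  van 4: 70 + 30 = 100
  van 5: 50 + 50 = 100
  van 6: 30 = 30
No arrangement into 5 vans stays within capacity, so 6 is optimal.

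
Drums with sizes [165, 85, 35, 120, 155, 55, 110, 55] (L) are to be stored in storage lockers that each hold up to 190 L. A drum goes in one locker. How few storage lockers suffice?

5

Total = 165 + 155 + 120 + 110 + 85 + 55 + 55 + 35 = 780 L.
Lower bound: ⌈780/190⌉ = 5 storage lockers.
A packing using 5 storage lockers:
  locker 1: 165 = 165
  locker 2: 155 + 35 = 190
  locker 3: 120 + 55 = 175
  locker 4: 110 + 55 = 165
  locker 5: 85 = 85
This matches the lower bound, so 5 is optimal.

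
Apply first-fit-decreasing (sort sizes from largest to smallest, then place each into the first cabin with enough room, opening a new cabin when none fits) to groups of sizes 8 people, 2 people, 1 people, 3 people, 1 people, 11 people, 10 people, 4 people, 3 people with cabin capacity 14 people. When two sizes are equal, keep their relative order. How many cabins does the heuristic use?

4

Sorted descending: 11, 10, 8, 4, 3, 3, 2, 1, 1.
  11 → cabin 1 (new)  [load 11/14]
  10 → cabin 2 (new)  [load 10/14]
  8 → cabin 3 (new)  [load 8/14]
  4 → cabin 2  [load 14/14]
  3 → cabin 1  [load 14/14]
  3 → cabin 3  [load 11/14]
  2 → cabin 3  [load 13/14]
  1 → cabin 3  [load 14/14]
  1 → cabin 4 (new)  [load 1/14]
4 cabins opened.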